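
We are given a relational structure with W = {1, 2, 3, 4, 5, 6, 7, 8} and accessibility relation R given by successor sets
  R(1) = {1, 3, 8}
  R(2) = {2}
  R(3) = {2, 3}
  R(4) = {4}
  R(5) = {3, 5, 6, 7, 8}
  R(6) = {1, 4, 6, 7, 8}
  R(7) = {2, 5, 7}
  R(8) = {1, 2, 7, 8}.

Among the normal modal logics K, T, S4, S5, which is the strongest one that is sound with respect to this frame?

Reflexive (axiom T): yes — every world is R-related to itself.
Transitive (axiom 4): no — 1 R 3 and 3 R 2, but not 1 R 2.
Euclidean (axiom 5): no — 1 R 3 and 1 R 8, but not 3 R 8.
So F validates K, T; S4 would additionally require R to be transitive. The strongest is T.

T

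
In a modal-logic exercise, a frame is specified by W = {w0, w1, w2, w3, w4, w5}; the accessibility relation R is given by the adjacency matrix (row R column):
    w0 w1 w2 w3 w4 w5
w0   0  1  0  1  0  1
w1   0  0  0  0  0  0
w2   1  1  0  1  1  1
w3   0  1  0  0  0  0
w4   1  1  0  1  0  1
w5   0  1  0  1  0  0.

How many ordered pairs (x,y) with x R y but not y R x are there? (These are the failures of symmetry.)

Enumerating: (w0,w1), (w0,w3), (w0,w5), (w2,w0), (w2,w1), (w2,w3), (w2,w4), (w2,w5), (w3,w1), (w4,w0), (w4,w1), (w4,w3), (w4,w5), (w5,w1), (w5,w3).

15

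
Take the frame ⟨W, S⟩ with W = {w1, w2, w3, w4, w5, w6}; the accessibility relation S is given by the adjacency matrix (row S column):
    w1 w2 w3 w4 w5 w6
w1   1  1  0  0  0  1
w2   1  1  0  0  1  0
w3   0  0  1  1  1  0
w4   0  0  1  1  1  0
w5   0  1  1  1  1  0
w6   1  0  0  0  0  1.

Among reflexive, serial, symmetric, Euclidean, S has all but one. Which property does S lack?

Reflexive: yes — every world is S-related to itself.
Serial: yes — every world has a successor (e.g. w1 S w1).
Symmetric: yes — every pair in S has its reverse in S.
Euclidean: no — w1 S w2 and w1 S w6, but not w2 S w6.
Only Euclidean fails.

Euclidean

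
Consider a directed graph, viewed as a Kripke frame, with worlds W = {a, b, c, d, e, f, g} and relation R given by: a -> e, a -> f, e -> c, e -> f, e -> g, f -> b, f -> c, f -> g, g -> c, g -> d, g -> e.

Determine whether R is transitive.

Transitive: no — a R e and e R c, but not a R c.

No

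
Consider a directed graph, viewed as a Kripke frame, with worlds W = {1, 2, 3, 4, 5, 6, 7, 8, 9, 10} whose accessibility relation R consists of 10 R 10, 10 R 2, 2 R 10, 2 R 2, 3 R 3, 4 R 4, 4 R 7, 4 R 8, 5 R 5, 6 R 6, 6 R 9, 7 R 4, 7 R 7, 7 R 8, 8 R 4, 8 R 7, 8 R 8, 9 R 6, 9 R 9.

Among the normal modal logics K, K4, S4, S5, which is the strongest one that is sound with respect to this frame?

K4

Transitive (axiom 4): yes — every two-step R-path is closed by a direct edge.
Reflexive (axiom T): no — 1 is not related to itself.
Euclidean (axiom 5): yes — any two successors of a common world are R-related.
So F validates K, K4; S4 would additionally require R to be reflexive. The strongest is K4.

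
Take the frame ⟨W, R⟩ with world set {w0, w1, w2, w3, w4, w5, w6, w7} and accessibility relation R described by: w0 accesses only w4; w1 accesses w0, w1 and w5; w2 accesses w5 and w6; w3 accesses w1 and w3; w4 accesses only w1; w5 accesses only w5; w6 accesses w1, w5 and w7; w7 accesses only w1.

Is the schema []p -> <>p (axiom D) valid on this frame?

By correspondence theory, D is valid on a frame iff R is serial.
Serial: yes — every world has a successor (e.g. w0 R w4).

Yes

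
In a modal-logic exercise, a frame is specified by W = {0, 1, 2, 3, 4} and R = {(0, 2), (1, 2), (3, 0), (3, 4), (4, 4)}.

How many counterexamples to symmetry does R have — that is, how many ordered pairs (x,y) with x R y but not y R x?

Enumerating: (0,2), (1,2), (3,0), (3,4).

4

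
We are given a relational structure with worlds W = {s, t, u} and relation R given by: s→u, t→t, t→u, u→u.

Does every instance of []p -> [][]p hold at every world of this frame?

Yes

By correspondence theory, 4 is valid on a frame iff R is transitive.
Transitive: yes — every two-step R-path is closed by a direct edge.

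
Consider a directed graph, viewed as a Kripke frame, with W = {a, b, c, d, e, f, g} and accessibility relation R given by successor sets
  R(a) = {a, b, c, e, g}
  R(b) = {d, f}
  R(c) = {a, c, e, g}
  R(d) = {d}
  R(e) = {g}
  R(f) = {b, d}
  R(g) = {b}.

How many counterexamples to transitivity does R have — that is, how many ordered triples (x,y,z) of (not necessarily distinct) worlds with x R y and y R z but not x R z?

9

Enumerating: (a,b,d), (a,b,f), (b,f,b), (c,a,b), (c,g,b), (e,g,b), (f,b,f), (g,b,d), (g,b,f).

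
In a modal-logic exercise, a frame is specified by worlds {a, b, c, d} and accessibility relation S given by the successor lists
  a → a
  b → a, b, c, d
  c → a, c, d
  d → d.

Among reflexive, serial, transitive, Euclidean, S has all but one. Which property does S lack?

Euclidean

Reflexive: yes — every world is S-related to itself.
Serial: yes — every world has a successor (e.g. a S a).
Transitive: yes — every two-step S-path is closed by a direct edge.
Euclidean: no — b S a and b S c, but not a S c.
Only Euclidean fails.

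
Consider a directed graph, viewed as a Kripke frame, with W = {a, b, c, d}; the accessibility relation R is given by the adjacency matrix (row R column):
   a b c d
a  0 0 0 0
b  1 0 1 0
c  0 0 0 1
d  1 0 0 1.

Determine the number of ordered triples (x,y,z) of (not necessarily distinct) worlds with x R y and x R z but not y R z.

Enumerating: (b,a,a), (b,a,c), (b,c,a), (b,c,c), (d,a,a), (d,a,d).

6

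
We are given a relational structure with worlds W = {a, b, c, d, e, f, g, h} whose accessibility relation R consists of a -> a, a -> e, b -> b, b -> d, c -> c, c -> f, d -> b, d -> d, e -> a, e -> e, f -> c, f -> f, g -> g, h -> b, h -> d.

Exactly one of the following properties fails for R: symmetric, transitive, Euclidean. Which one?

Symmetric: no — h R b but not b R h.
Transitive: yes — every two-step R-path is closed by a direct edge.
Euclidean: yes — any two successors of a common world are R-related.
Only symmetric fails.

symmetric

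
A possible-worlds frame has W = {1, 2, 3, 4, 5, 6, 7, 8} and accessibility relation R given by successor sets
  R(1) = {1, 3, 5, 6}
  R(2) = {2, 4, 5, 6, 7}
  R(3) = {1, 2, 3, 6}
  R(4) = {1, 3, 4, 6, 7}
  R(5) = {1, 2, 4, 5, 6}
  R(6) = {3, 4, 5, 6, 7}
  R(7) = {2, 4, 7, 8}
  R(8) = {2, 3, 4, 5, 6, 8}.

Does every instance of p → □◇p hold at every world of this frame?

Axiom B corresponds to the accessibility relation being symmetric.
Symmetric: no — 1 R 6 but not 6 R 1.

No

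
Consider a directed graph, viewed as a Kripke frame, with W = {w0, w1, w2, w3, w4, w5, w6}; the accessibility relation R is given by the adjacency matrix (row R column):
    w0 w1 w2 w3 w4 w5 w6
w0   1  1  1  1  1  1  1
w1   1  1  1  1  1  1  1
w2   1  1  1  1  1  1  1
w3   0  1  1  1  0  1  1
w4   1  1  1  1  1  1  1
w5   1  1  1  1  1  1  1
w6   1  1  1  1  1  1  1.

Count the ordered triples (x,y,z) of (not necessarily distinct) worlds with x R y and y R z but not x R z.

8

Enumerating: (w3,w1,w0), (w3,w1,w4), (w3,w2,w0), (w3,w2,w4), (w3,w5,w0), (w3,w5,w4), (w3,w6,w0), (w3,w6,w4).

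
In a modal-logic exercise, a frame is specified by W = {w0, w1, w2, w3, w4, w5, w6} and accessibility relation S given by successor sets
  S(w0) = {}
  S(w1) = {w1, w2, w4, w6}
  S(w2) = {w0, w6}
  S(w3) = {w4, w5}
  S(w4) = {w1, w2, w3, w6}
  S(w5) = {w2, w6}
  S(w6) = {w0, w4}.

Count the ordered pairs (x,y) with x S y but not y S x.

9

Enumerating: (w1,w2), (w1,w6), (w2,w0), (w2,w6), (w3,w5), (w4,w2), (w5,w2), (w5,w6), (w6,w0).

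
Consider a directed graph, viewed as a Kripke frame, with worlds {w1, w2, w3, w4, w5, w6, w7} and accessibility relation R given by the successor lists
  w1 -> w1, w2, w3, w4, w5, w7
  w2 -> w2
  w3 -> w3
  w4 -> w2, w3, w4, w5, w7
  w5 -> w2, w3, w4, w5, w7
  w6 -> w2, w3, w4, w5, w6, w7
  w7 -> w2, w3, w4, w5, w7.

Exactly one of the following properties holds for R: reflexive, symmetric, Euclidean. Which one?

reflexive

Reflexive: yes — every world is R-related to itself.
Symmetric: no — w1 R w2 but not w2 R w1.
Euclidean: no — w1 R w2 and w1 R w3, but not w2 R w3.
Only reflexive holds.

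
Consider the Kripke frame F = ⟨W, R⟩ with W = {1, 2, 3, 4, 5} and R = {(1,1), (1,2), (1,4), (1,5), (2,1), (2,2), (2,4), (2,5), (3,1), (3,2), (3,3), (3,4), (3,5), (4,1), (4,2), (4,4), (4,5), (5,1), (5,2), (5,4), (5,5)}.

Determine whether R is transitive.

Yes

Transitive: yes — every two-step R-path is closed by a direct edge.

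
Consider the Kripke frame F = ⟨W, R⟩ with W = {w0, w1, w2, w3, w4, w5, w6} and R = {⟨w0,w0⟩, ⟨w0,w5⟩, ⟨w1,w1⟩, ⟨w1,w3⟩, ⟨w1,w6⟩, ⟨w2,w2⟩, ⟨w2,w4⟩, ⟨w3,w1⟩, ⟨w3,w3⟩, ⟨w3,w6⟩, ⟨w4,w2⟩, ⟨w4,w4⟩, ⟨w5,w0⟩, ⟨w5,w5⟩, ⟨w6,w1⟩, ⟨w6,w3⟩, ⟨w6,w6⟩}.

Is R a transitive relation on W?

Yes

Transitive: yes — every two-step R-path is closed by a direct edge.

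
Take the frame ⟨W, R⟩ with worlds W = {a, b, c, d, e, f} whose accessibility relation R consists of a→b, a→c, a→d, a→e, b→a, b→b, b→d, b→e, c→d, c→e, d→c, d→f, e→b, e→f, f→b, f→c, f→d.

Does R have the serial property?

Yes

Serial: yes — every world has a successor (e.g. a R b).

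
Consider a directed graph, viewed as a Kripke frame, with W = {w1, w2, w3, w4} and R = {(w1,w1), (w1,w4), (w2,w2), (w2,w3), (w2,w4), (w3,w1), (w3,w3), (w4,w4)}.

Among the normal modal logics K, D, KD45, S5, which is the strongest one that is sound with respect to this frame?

D

Serial (axiom D): yes — every world has a successor (e.g. w1 R w1).
Euclidean (axiom 5): no — w2 R w3 and w2 R w4, but not w3 R w4.
Transitive (axiom 4): no — w2 R w3 and w3 R w1, but not w2 R w1.
Reflexive (axiom T): yes — every world is R-related to itself.
So F validates K, D; KD45 would additionally require R to be Euclidean and transitive. The strongest is D.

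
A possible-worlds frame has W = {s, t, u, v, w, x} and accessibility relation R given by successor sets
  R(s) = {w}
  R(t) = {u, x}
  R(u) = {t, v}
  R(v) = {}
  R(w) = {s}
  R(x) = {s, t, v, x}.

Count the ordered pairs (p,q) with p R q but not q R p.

Enumerating: (u,v), (x,s), (x,v).

3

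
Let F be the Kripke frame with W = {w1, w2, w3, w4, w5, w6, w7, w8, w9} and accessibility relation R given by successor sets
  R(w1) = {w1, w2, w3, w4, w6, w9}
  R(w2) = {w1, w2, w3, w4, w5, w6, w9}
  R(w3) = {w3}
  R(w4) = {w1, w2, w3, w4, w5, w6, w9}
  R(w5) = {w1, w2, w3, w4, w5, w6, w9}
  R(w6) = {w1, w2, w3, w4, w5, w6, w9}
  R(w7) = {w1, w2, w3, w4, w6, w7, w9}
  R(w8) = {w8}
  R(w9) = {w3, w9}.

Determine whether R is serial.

Serial: yes — every world has a successor (e.g. w1 R w1).

Yes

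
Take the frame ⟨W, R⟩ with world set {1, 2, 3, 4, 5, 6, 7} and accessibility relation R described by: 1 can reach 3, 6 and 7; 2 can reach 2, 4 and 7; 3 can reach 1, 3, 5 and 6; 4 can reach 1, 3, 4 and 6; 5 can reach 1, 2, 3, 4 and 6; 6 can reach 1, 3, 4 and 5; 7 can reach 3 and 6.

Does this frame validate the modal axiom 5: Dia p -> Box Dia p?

The schema 5 characterises exactly the Euclidean frames.
Euclidean: no — 1 R 3 and 1 R 7, but not 3 R 7.

No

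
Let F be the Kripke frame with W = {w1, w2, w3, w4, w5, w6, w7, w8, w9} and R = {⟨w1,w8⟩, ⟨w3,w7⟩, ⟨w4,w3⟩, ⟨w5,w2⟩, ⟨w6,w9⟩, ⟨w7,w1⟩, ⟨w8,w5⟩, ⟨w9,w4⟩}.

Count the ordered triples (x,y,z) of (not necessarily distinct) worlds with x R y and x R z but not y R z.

8

Enumerating: (w1,w8,w8), (w3,w7,w7), (w4,w3,w3), (w5,w2,w2), (w6,w9,w9), (w7,w1,w1), (w8,w5,w5), (w9,w4,w4).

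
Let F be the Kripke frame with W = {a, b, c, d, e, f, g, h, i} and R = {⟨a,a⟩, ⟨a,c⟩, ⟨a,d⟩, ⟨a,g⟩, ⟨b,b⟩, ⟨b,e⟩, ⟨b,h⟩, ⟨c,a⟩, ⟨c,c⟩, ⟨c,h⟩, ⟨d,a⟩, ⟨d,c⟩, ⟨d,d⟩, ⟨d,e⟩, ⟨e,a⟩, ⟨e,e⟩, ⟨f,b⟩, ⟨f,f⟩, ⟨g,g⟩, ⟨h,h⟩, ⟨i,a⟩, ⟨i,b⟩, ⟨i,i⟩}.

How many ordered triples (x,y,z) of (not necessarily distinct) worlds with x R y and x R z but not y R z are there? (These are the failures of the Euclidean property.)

24

Enumerating: (a,c,d), (a,c,g), (a,d,g), (a,g,a), (a,g,c), (a,g,d), (b,e,b), (b,e,h), (b,h,b), (b,h,e), (c,a,h), (c,h,a), … and 12 more.
Total: 24.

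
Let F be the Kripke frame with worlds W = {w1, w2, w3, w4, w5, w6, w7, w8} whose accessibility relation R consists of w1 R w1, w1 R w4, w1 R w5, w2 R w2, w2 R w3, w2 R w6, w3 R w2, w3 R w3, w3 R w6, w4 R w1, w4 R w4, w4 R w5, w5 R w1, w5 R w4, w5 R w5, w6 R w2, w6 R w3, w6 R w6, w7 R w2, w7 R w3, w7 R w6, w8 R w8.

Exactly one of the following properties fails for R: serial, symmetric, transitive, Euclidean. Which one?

Serial: yes — every world has a successor (e.g. w1 R w1).
Symmetric: no — w7 R w2 but not w2 R w7.
Transitive: yes — every two-step R-path is closed by a direct edge.
Euclidean: yes — any two successors of a common world are R-related.
Only symmetric fails.

symmetric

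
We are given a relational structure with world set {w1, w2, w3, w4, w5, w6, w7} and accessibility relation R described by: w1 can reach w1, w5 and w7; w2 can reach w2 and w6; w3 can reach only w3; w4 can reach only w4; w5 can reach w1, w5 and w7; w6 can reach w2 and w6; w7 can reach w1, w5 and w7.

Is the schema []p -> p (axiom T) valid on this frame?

By correspondence theory, T is valid on a frame iff R is reflexive.
Reflexive: yes — every world is R-related to itself.

Yes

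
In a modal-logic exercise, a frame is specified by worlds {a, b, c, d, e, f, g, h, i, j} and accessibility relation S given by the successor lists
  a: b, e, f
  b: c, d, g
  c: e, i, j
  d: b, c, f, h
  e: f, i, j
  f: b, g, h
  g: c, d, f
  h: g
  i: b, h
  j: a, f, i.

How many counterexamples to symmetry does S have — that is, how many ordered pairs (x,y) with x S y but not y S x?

24

Enumerating: (a,b), (a,e), (a,f), (b,c), (b,g), (c,e), (c,i), (c,j), (d,c), (d,f), (d,h), (e,f), … and 12 more.
Total: 24.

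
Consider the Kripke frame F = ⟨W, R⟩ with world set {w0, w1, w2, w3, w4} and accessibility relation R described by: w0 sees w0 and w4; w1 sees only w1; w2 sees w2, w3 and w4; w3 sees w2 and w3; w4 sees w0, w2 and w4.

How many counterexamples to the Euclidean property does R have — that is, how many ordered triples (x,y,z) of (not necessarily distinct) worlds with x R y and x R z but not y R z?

Enumerating: (w2,w3,w4), (w2,w4,w3), (w4,w0,w2), (w4,w2,w0).

4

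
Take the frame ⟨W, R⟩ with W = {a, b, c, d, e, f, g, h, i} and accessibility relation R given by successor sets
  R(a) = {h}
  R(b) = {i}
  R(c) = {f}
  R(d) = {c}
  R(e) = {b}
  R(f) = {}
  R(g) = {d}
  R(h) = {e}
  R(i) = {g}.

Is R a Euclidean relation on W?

Euclidean: no — a R h and a R h, but not h R h.

No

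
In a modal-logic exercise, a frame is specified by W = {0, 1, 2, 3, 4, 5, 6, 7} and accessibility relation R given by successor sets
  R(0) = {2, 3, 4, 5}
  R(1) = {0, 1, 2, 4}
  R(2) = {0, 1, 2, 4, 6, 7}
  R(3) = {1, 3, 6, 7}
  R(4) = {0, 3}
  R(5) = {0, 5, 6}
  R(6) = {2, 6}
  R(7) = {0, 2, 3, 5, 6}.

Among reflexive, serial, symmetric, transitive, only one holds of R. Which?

serial

Reflexive: no — 0 is not related to itself.
Serial: yes — every world has a successor (e.g. 0 R 2).
Symmetric: no — 0 R 3 but not 3 R 0.
Transitive: no — 0 R 2 and 2 R 1, but not 0 R 1.
Only serial holds.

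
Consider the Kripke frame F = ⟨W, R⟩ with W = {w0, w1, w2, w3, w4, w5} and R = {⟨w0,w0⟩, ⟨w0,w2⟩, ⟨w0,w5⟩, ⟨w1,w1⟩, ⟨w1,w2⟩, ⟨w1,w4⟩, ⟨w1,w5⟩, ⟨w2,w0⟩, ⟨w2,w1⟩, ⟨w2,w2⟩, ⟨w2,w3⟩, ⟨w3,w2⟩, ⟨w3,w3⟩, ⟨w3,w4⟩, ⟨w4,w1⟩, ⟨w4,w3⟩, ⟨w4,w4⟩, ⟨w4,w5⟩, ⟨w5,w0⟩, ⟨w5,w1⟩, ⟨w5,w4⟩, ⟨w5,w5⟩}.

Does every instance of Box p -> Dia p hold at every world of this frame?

Axiom D corresponds to the accessibility relation being serial.
Serial: yes — every world has a successor (e.g. w0 R w0).

Yes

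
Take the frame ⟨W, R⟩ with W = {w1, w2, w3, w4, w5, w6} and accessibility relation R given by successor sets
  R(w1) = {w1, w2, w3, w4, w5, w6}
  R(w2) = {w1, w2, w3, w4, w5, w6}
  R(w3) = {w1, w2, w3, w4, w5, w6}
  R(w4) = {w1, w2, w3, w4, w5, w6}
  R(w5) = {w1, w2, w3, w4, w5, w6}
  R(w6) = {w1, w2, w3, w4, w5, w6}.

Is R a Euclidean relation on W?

Euclidean: yes — any two successors of a common world are R-related.

Yes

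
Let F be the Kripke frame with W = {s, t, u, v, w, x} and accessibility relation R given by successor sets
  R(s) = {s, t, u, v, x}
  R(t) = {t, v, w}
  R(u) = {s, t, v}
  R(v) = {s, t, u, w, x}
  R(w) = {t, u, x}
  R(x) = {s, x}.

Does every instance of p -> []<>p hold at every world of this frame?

The schema B characterises exactly the symmetric frames.
Symmetric: no — s R t but not t R s.

No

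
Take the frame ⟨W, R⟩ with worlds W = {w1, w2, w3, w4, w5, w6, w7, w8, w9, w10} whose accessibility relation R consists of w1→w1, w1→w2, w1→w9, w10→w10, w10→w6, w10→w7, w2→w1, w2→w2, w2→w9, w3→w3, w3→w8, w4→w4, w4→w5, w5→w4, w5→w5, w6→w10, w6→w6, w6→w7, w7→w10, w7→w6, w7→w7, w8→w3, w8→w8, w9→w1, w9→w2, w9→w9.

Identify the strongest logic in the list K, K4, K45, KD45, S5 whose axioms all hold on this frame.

Transitive (axiom 4): yes — every two-step R-path is closed by a direct edge.
Euclidean (axiom 5): yes — any two successors of a common world are R-related.
Serial (axiom D): yes — every world has a successor (e.g. w1 R w1).
Reflexive (axiom T): yes — every world is R-related to itself.
So F validates K, K4, K45, KD45, S5. The strongest is S5.

S5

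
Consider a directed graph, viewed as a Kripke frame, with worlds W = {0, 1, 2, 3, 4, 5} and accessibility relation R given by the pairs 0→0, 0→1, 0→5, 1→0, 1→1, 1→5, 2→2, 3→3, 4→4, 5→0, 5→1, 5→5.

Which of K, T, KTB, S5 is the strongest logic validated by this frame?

Reflexive (axiom T): yes — every world is R-related to itself.
Symmetric (axiom B): yes — every pair in R has its reverse in R.
Euclidean (axiom 5): yes — any two successors of a common world are R-related.
So F validates K, T, KTB, S5. The strongest is S5.

S5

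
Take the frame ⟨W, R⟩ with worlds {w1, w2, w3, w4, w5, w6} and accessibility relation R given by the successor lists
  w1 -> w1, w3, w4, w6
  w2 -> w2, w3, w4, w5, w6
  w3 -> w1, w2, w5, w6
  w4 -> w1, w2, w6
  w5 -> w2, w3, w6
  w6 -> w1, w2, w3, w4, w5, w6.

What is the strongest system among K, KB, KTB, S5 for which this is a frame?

KB

Symmetric (axiom B): yes — every pair in R has its reverse in R.
Reflexive (axiom T): no — w3 is not related to itself.
Euclidean (axiom 5): no — w1 R w3 and w1 R w4, but not w3 R w4.
So F validates K, KB; KTB would additionally require R to be reflexive. The strongest is KB.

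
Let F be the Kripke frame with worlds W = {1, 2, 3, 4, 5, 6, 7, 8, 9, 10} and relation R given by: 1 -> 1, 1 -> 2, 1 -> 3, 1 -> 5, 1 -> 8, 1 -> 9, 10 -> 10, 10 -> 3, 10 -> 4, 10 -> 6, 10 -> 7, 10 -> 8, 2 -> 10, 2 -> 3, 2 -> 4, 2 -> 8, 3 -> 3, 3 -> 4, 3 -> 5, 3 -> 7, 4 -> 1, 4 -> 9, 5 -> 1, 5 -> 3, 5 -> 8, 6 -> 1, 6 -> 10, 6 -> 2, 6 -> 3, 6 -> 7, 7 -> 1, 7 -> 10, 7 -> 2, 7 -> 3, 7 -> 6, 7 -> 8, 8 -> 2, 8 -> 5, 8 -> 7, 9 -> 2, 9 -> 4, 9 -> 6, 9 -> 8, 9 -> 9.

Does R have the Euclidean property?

Euclidean: no — 1 R 2 and 1 R 5, but not 2 R 5.

No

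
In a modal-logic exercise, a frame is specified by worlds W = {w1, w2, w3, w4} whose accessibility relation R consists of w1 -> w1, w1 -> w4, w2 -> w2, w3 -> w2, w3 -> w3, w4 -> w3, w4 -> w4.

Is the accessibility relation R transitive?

No

Transitive: no — w1 R w4 and w4 R w3, but not w1 R w3.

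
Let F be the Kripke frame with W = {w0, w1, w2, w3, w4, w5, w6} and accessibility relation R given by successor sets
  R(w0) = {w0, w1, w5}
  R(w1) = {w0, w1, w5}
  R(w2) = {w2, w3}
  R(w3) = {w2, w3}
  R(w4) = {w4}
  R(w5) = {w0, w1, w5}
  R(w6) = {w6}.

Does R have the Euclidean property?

Euclidean: yes — any two successors of a common world are R-related.

Yes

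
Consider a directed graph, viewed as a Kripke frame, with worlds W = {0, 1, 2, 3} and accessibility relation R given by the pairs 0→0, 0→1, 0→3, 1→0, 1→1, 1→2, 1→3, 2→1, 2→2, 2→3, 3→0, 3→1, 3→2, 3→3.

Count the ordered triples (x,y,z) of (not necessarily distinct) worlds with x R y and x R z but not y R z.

4

Enumerating: (1,0,2), (1,2,0), (3,0,2), (3,2,0).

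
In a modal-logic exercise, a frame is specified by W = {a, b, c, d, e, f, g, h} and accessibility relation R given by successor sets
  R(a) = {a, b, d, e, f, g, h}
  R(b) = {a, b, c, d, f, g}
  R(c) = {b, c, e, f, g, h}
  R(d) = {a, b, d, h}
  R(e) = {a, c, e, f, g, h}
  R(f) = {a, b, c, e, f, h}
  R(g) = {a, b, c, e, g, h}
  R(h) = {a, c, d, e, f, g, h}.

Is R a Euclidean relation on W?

No

Euclidean: no — a R b and a R e, but not b R e.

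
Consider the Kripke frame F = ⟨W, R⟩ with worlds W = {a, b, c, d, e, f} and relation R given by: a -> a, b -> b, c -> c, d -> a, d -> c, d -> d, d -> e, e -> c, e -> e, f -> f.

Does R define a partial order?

Yes

Reflexive: yes — every world is R-related to itself.
Transitive: yes — every two-step R-path is closed by a direct edge.
Antisymmetric: yes — no distinct pair is related both ways.
So R is a partial order.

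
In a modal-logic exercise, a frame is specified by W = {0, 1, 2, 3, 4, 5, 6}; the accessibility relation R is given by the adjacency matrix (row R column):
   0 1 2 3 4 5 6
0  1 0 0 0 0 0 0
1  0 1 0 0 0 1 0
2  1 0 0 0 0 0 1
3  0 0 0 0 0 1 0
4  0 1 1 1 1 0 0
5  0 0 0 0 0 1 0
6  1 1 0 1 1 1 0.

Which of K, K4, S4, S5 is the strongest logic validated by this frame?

K

Transitive (axiom 4): no — 2 R 6 and 6 R 1, but not 2 R 1.
Reflexive (axiom T): no — 2 is not related to itself.
Euclidean (axiom 5): no — 2 R 0 and 2 R 6, but not 0 R 6.
So F validates K; K4 would additionally require R to be transitive. The strongest is K.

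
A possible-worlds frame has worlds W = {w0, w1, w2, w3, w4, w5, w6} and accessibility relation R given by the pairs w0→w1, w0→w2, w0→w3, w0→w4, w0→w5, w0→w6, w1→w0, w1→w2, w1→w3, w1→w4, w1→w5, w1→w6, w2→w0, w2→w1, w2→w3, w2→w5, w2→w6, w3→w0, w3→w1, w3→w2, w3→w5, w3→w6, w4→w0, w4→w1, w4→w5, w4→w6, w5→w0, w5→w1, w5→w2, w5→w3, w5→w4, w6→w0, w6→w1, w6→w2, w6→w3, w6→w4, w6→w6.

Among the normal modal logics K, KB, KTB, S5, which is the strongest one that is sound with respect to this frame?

KB

Symmetric (axiom B): yes — every pair in R has its reverse in R.
Reflexive (axiom T): no — w0 is not related to itself.
Euclidean (axiom 5): no — w0 R w2 and w0 R w4, but not w2 R w4.
So F validates K, KB; KTB would additionally require R to be reflexive. The strongest is KB.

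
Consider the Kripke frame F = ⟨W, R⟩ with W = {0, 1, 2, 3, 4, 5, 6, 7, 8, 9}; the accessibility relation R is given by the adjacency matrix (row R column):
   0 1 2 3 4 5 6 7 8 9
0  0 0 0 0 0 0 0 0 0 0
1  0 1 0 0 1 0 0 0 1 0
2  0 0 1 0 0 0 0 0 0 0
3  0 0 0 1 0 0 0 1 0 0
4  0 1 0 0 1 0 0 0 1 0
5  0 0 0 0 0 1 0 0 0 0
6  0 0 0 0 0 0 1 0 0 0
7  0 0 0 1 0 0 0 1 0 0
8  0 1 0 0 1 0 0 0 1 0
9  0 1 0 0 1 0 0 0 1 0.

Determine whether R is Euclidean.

Euclidean: yes — any two successors of a common world are R-related.

Yes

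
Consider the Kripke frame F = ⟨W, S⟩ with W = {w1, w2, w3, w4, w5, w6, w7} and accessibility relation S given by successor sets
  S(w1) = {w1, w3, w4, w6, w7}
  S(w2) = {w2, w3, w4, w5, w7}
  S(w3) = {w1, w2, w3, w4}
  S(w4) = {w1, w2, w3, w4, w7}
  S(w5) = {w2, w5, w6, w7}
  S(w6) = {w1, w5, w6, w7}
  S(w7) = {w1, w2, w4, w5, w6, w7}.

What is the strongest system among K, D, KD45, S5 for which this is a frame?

D

Serial (axiom D): yes — every world has a successor (e.g. w1 S w1).
Euclidean (axiom 5): no — w1 S w3 and w1 S w6, but not w3 S w6.
Transitive (axiom 4): no — w1 S w3 and w3 S w2, but not w1 S w2.
Reflexive (axiom T): yes — every world is S-related to itself.
So F validates K, D; KD45 would additionally require S to be Euclidean and transitive. The strongest is D.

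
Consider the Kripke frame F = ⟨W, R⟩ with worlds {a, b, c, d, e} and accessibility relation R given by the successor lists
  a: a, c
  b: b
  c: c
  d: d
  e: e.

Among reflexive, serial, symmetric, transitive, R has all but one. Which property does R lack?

symmetric

Reflexive: yes — every world is R-related to itself.
Serial: yes — every world has a successor (e.g. a R a).
Symmetric: no — a R c but not c R a.
Transitive: yes — every two-step R-path is closed by a direct edge.
Only symmetric fails.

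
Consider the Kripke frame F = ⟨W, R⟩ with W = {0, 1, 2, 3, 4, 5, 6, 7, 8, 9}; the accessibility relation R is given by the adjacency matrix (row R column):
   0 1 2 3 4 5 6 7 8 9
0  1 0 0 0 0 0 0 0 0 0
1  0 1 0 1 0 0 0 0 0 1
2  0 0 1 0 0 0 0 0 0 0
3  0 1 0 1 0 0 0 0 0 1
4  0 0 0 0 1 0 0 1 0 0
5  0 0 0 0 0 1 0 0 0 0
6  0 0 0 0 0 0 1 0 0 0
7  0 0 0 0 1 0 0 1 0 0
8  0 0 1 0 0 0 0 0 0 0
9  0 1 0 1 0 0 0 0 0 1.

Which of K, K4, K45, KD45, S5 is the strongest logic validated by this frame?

KD45

Transitive (axiom 4): yes — every two-step R-path is closed by a direct edge.
Euclidean (axiom 5): yes — any two successors of a common world are R-related.
Serial (axiom D): yes — every world has a successor (e.g. 0 R 0).
Reflexive (axiom T): no — 8 is not related to itself.
So F validates K, K4, K45, KD45; S5 would additionally require R to be reflexive. The strongest is KD45.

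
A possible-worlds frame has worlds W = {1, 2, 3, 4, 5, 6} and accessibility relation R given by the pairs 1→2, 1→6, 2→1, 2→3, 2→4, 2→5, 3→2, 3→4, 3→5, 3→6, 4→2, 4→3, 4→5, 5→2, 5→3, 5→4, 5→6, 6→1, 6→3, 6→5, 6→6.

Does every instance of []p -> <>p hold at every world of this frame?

Yes

The schema D characterises exactly the serial frames.
Serial: yes — every world has a successor (e.g. 1 R 2).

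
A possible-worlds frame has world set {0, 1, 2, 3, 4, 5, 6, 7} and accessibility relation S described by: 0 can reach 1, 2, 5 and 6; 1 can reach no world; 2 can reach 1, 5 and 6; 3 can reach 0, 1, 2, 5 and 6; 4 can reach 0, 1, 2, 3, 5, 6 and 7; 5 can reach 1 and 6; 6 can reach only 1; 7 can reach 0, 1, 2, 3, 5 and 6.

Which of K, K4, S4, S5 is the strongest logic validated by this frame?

K4

Transitive (axiom 4): yes — every two-step S-path is closed by a direct edge.
Reflexive (axiom T): no — 0 is not related to itself.
Euclidean (axiom 5): no — 0 S 1 and 0 S 2, but not 1 S 2.
So F validates K, K4; S4 would additionally require S to be reflexive. The strongest is K4.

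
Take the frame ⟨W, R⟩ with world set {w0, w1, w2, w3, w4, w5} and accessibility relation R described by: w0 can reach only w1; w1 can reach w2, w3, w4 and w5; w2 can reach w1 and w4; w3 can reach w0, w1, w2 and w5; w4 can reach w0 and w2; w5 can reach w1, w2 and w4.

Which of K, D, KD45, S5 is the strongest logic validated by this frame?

Serial (axiom D): yes — every world has a successor (e.g. w0 R w1).
Euclidean (axiom 5): no — w1 R w2 and w1 R w3, but not w2 R w3.
Transitive (axiom 4): no — w0 R w1 and w1 R w2, but not w0 R w2.
Reflexive (axiom T): no — w0 is not related to itself.
So F validates K, D; KD45 would additionally require R to be Euclidean and transitive. The strongest is D.

D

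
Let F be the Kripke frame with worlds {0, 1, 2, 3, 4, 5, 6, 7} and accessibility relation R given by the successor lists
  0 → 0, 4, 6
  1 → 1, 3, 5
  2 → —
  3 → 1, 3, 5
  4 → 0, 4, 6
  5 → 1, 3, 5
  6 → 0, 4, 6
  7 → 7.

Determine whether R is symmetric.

Symmetric: yes — every pair in R has its reverse in R.

Yes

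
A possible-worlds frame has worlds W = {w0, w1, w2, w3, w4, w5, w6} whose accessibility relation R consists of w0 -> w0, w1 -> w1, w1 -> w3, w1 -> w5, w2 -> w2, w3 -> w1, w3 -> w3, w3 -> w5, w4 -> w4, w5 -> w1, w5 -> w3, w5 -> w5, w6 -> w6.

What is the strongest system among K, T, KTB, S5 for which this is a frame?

S5

Reflexive (axiom T): yes — every world is R-related to itself.
Symmetric (axiom B): yes — every pair in R has its reverse in R.
Euclidean (axiom 5): yes — any two successors of a common world are R-related.
So F validates K, T, KTB, S5. The strongest is S5.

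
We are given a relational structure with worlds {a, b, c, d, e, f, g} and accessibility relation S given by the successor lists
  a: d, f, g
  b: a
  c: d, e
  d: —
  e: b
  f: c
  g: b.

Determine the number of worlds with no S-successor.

Enumerating: d.

1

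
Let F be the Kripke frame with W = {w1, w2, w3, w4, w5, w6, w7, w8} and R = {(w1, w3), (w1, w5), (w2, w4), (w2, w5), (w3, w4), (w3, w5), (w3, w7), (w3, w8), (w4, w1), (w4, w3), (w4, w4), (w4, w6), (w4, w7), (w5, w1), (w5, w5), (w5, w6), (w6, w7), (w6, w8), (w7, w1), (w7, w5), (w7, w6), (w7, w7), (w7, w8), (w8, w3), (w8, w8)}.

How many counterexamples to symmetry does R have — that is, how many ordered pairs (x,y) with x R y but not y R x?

Enumerating: (w1,w3), (w2,w4), (w2,w5), (w3,w5), (w3,w7), (w4,w1), (w4,w6), (w4,w7), (w5,w6), (w6,w8), (w7,w1), (w7,w5), (w7,w8).

13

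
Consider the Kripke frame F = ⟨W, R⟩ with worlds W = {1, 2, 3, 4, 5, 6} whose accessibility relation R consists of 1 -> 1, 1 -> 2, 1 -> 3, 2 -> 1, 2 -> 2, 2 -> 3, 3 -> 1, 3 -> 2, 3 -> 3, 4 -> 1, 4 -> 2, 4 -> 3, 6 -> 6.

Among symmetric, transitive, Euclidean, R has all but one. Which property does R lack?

Symmetric: no — 4 R 1 but not 1 R 4.
Transitive: yes — every two-step R-path is closed by a direct edge.
Euclidean: yes — any two successors of a common world are R-related.
Only symmetric fails.

symmetric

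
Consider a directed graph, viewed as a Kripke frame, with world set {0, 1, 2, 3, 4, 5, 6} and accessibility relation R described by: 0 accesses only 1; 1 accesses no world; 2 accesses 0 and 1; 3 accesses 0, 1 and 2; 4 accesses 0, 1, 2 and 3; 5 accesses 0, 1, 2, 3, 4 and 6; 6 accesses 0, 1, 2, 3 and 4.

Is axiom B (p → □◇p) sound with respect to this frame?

Axiom B corresponds to the accessibility relation being symmetric.
Symmetric: no — 0 R 1 but not 1 R 0.

No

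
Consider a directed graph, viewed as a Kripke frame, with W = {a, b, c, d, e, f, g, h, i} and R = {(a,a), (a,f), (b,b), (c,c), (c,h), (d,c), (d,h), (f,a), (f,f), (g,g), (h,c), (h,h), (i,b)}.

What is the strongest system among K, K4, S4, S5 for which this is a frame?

Transitive (axiom 4): yes — every two-step R-path is closed by a direct edge.
Reflexive (axiom T): no — d is not related to itself.
Euclidean (axiom 5): yes — any two successors of a common world are R-related.
So F validates K, K4; S4 would additionally require R to be reflexive. The strongest is K4.

K4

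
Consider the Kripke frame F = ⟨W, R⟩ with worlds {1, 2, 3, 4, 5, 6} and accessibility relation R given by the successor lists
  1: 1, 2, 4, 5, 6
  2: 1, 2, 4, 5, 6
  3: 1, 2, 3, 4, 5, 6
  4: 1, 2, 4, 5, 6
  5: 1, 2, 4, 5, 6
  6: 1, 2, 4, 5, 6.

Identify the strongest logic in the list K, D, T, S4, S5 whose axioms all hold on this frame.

S4

Serial (axiom D): yes — every world has a successor (e.g. 1 R 1).
Reflexive (axiom T): yes — every world is R-related to itself.
Transitive (axiom 4): yes — every two-step R-path is closed by a direct edge.
Euclidean (axiom 5): no — 3 R 1 and 3 R 3, but not 1 R 3.
So F validates K, D, T, S4; S5 would additionally require R to be Euclidean. The strongest is S4.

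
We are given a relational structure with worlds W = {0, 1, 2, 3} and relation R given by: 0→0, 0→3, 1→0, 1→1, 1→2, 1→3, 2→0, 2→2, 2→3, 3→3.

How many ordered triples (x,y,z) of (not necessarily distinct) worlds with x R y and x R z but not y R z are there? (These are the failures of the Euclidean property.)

Enumerating: (0,3,0), (1,0,1), (1,0,2), (1,2,1), (1,3,0), (1,3,1), (1,3,2), (2,0,2), (2,3,0), (2,3,2).

10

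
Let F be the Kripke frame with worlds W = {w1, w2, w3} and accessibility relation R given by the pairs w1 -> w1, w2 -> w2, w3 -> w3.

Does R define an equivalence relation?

Reflexive: yes — every world is R-related to itself.
Symmetric: yes — every pair in R has its reverse in R.
Transitive: yes — every two-step R-path is closed by a direct edge.
So R is an equivalence relation.

Yes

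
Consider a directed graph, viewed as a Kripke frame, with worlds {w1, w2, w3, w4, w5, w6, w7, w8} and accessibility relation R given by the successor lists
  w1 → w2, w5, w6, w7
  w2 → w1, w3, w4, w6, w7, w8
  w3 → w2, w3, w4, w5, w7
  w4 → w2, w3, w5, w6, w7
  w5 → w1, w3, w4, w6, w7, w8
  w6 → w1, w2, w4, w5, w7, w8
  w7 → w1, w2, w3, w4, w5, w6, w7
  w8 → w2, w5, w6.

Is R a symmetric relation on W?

Symmetric: yes — every pair in R has its reverse in R.

Yes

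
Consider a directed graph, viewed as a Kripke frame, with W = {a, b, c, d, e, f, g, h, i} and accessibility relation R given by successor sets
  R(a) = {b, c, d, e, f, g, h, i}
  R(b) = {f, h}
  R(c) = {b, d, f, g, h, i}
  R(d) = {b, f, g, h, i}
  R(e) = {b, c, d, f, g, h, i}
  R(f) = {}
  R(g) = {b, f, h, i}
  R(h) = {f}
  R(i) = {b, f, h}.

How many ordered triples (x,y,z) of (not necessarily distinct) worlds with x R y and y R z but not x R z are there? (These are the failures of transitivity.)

0

R is transitive; there are no such tuples.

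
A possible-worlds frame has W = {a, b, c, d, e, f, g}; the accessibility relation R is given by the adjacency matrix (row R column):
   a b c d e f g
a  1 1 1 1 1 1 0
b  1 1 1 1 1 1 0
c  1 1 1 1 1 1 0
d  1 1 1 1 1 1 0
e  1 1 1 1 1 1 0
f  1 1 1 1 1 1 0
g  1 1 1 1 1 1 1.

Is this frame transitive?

Yes

Transitive: yes — every two-step R-path is closed by a direct edge.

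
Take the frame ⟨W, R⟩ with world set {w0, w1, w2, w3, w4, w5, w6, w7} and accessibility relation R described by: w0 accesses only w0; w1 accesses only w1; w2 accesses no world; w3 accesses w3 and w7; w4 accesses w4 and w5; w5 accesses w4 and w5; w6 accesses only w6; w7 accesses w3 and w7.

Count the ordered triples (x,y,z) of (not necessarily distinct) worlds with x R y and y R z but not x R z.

0

R is transitive; there are no such tuples.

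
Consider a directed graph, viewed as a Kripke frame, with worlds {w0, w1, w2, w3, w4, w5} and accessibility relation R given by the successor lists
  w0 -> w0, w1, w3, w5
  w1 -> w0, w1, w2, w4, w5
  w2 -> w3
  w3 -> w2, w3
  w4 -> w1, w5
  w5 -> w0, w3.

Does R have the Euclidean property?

No

Euclidean: no — w0 R w1 and w0 R w3, but not w1 R w3.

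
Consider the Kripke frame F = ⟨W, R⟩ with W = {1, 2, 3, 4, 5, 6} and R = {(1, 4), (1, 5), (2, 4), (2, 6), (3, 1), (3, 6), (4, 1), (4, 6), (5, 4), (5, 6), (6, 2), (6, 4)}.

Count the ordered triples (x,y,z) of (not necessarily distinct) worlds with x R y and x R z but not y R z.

Enumerating: (1,4,4), (1,4,5), (1,5,5), (2,4,4), (2,6,6), (3,1,1), (3,1,6), (3,6,1), (3,6,6), (4,1,1), (4,1,6), (4,6,1), (4,6,6), (5,4,4), (5,6,6), (6,2,2), (6,4,2), (6,4,4).

18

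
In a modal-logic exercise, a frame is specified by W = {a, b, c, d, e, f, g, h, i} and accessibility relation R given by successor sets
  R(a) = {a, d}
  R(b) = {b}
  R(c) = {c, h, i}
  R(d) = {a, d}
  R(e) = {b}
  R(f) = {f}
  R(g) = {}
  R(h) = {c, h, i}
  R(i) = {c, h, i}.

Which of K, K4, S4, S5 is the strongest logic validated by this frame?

Transitive (axiom 4): yes — every two-step R-path is closed by a direct edge.
Reflexive (axiom T): no — e is not related to itself.
Euclidean (axiom 5): yes — any two successors of a common world are R-related.
So F validates K, K4; S4 would additionally require R to be reflexive. The strongest is K4.

K4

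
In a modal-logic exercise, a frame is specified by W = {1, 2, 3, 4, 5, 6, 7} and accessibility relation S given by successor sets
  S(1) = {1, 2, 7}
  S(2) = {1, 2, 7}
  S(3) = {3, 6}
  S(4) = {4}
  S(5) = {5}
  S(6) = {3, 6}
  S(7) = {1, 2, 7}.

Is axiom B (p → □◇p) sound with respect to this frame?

Yes

By correspondence theory, B is valid on a frame iff S is symmetric.
Symmetric: yes — every pair in S has its reverse in S.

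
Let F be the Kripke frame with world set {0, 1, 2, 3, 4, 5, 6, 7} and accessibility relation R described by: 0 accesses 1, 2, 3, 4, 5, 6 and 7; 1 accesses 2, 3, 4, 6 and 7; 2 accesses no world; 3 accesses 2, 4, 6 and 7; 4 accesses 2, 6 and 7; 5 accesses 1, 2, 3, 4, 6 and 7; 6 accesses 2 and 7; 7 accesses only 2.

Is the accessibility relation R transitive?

Yes

Transitive: yes — every two-step R-path is closed by a direct edge.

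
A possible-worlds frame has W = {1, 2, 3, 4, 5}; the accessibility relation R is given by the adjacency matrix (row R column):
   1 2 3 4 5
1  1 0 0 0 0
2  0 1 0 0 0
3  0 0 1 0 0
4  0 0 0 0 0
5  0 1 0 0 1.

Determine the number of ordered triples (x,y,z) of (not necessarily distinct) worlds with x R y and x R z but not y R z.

1

Enumerating: (5,2,5).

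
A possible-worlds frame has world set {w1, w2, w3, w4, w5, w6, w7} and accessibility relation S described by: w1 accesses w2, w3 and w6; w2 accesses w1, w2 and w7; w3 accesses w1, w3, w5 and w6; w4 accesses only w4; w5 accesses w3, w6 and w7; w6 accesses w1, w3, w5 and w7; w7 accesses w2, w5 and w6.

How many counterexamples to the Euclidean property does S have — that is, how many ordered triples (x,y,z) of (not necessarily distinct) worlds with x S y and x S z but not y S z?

Enumerating: (w1,w2,w3), (w1,w2,w6), (w1,w3,w2), (w1,w6,w2), (w1,w6,w6), (w2,w1,w1), (w2,w1,w7), (w2,w7,w1), (w2,w7,w7), (w3,w1,w1), (w3,w1,w5), (w3,w5,w1), … and 21 more.
Total: 33.

33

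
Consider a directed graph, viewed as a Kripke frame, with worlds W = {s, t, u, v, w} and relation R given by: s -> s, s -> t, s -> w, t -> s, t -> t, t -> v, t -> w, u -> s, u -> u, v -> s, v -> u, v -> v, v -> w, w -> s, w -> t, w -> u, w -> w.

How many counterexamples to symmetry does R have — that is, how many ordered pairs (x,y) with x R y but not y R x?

6

Enumerating: (t,v), (u,s), (v,s), (v,u), (v,w), (w,u).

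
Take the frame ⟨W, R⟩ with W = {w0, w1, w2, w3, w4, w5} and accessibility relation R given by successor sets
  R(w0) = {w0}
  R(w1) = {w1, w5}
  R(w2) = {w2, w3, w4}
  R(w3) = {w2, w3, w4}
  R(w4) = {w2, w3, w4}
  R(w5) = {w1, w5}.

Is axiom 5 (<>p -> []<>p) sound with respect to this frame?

The schema 5 characterises exactly the Euclidean frames.
Euclidean: yes — any two successors of a common world are R-related.

Yes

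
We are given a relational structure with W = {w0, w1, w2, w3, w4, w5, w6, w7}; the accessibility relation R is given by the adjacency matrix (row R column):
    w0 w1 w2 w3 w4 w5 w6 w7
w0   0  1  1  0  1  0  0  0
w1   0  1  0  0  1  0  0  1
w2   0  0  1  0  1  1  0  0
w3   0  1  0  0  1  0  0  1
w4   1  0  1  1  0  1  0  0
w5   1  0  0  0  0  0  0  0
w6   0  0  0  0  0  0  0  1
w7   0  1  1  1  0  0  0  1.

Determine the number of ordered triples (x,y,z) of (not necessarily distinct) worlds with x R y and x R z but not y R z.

36

Enumerating: (w0,w1,w2), (w0,w2,w1), (w0,w4,w1), (w0,w4,w4), (w1,w4,w1), (w1,w4,w4), (w1,w4,w7), (w1,w7,w4), (w2,w4,w4), (w2,w5,w2), (w2,w5,w4), (w2,w5,w5), … and 24 more.
Total: 36.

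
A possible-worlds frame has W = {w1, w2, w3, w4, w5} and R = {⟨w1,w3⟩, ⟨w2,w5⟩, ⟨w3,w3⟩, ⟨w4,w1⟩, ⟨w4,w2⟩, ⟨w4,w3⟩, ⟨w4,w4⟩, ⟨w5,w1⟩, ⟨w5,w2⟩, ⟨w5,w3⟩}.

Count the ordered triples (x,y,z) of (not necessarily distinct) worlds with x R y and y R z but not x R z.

5

Enumerating: (w2,w5,w1), (w2,w5,w2), (w2,w5,w3), (w4,w2,w5), (w5,w2,w5).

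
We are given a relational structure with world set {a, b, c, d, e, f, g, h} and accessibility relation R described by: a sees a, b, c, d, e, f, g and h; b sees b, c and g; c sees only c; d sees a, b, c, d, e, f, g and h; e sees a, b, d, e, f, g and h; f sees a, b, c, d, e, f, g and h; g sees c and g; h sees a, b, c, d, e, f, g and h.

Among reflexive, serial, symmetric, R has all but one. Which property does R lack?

Reflexive: yes — every world is R-related to itself.
Serial: yes — every world has a successor (e.g. a R a).
Symmetric: no — a R b but not b R a.
Only symmetric fails.

symmetric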